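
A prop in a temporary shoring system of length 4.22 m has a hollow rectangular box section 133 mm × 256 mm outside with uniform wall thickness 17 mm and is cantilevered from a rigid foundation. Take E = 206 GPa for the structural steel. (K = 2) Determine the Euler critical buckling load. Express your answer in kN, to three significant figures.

Inner dimensions: h_i = 256 − 2×17 = 222.0 mm, b_i = 133 − 2×17 = 99.00 mm
Weak-axis I_min = (h_o·b_o³ − h_i·b_i³)/12 with b_o = 133, b_i = 99.00 mm (shorter outer/inner sides).
I_min = (256×133³ − 222.0×99.00³)/12 = 3.224×10^7 mm⁴
I = 3.224×10^7 mm⁴ = 3.224×10^-5 m⁴
Effective length L_e = K·L = 2 × 4.22 = 8.440 m
P_cr = π²EI / L_e² = π² × 206×10⁹ × 3.224×10^-5 / 8.440² = 9.202×10^5 N

P_cr ≈ 920 kN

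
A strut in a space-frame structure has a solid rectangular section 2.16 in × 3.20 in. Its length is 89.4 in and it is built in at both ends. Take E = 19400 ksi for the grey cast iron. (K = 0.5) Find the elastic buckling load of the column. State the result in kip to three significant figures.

Buckling occurs about the weak axis: I_min = h·b³/12 with b = 2.16 in (the shorter side).
I_min = 3.20×2.16³/12 = 2.687 in⁴
Effective length L_e = K·L = 0.5 × 89.4 = 44.70 in
P_cr = π²EI / L_e² = π² × 19400×10³ × 2.687 / 44.70² = 2.575×10^5 lb

P_cr ≈ 258 kip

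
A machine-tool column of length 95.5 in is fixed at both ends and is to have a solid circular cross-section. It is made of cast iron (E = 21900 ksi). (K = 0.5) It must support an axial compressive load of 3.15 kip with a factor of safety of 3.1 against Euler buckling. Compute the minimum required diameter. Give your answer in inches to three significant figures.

d ≈ 1.20 in

Required P_cr = n·P = 3.1 × 3.15 = 9.765 kip
L_e = K·L = 0.5 × 95.5 = 47.75 in
Required I = P_cr·L_e²/(π²E) = 9.765×10^3 × 47.75² / (π² × 2.19×10^7) = 0.1030 in⁴
Solid circle: I = πd⁴/64  ⇒  d = (64I/π)^(1/4) = (64×0.1030/π)^(1/4) = 1.20 in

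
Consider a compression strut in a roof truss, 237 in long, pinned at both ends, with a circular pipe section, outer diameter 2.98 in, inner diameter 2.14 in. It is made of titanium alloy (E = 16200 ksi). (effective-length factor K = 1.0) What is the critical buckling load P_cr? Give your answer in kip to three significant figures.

P_cr ≈ 8.09 kip

d_o = 2.98 in, d_i = 2.14 in
I = π(d_o⁴ − d_i⁴)/64 = π(2.98⁴ − 2.140⁴)/64 = 2.842 in⁴
Effective length L_e = K·L = 1 × 237 = 237.0 in
P_cr = π²EI / L_e² = π² × 16200×10³ × 2.842 / 237.0² = 8.089×10^3 lb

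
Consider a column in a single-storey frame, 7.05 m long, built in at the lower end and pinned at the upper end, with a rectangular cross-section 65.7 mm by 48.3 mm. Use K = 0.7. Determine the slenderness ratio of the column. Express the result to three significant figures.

λ ≈ 354

For a rectangle r_min = b/√12 = 48.3/√12 = 13.94 mm
L_e = K·L = 0.7 × 7.05 m = 4.935 m = 4935.0 mm
λ = L_e / r_min = 4935.0 / 13.94 = 354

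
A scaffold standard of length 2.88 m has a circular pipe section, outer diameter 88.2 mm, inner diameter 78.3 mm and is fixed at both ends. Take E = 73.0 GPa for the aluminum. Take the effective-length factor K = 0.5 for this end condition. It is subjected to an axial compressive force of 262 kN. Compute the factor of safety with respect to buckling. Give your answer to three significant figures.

d_o = 88.2 mm, d_i = 78.3 mm
I = π(d_o⁴ − d_i⁴)/64 = π(88.2⁴ − 78.30⁴)/64 = 1.126×10^6 mm⁴
I = 1.126×10^6 mm⁴ = 1.126×10^-6 m⁴
Effective length L_e = K·L = 0.5 × 2.88 = 1.440 m
P_cr = π²EI / L_e² = π² × 73.0×10⁹ × 1.126×10^-6 / 1.440² = 3.911×10^5 N
Factor of safety n = P_cr / P = 391.06 / 262 = 1.49

n ≈ 1.49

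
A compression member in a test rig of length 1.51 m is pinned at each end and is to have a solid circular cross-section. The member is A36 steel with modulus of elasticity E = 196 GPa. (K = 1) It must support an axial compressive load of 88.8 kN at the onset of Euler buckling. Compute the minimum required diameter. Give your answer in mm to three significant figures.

d ≈ 38.2 mm

L_e = K·L = 1 × 1.51 = 1.510 m
Required I = P_cr·L_e²/(π²E) = 8.880×10^4 × 1.510² / (π² × 1.96×10^11) = 1.047×10^-7 m⁴
I_req = 1.047×10^5 mm⁴
Solid circle: I = πd⁴/64  ⇒  d = (64I/π)^(1/4) = (64×1.047×10^5/π)^(1/4) = 38.2 mm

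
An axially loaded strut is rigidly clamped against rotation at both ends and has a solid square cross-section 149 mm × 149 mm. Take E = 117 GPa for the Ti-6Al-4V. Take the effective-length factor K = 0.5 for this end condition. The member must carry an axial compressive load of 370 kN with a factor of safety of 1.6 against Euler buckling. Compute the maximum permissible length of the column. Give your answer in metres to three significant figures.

I = a⁴/12 = 149⁴/12 = 4.107×10^7 mm⁴
I = 4.107×10^-5 m⁴
Required critical load P_cr = n·P = 1.6 × 370 = 592.0 kN = 5.920×10^5 N
From P_cr = π²EI/(K·L)²:  L = (1/K)·√(π²EI/P_cr) = (1/0.5)·√(π²×1.17×10^11×4.107×10^-5/5.920×10^5)
L = 17.9 m

L_max ≈ 17.9 m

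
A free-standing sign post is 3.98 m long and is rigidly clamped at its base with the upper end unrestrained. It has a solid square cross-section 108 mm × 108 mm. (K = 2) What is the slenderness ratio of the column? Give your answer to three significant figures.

For a square r = a/√12 = 108/√12 = 31.18 mm
L_e = K·L = 2 × 3.98 m = 7.960 m = 7960.0 mm
λ = L_e / r_min = 7960.0 / 31.18 = 255

λ ≈ 255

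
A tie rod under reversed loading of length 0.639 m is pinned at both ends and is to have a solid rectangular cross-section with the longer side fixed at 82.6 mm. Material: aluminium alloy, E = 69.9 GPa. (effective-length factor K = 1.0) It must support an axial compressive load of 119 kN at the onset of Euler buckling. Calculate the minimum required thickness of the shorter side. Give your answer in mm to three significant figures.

b ≈ 21.7 mm

L_e = K·L = 1 × 0.639 = 0.6390 m
Required I = P_cr·L_e²/(π²E) = 1.190×10^5 × 0.6390² / (π² × 6.99×10^10) = 7.043×10^-8 m⁴
I_req = 7.043×10^4 mm⁴
Rectangle, weak axis: I_min = h·b³/12 with h = 82.6 mm fixed  ⇒  b = (12I/h)^(1/3) = 21.7 mm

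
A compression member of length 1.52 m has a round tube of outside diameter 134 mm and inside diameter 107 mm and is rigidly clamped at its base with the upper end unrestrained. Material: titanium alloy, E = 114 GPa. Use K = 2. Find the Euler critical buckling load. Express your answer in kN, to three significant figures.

P_cr ≈ 1140 kN

d_o = 134 mm, d_i = 107 mm
I = π(d_o⁴ − d_i⁴)/64 = π(134⁴ − 107.0⁴)/64 = 9.392×10^6 mm⁴
I = 9.392×10^6 mm⁴ = 9.392×10^-6 m⁴
Effective length L_e = K·L = 2 × 1.52 = 3.040 m
P_cr = π²EI / L_e² = π² × 114×10⁹ × 9.392×10^-6 / 3.040² = 1.143×10^6 N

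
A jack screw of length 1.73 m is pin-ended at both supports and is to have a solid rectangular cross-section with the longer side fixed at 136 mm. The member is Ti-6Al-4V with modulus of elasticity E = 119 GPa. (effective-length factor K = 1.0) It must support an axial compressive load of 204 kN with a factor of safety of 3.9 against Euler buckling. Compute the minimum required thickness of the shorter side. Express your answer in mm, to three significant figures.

Required P_cr = n·P = 3.9 × 204 = 795.6 kN
L_e = K·L = 1 × 1.73 = 1.730 m
Required I = P_cr·L_e²/(π²E) = 7.956×10^5 × 1.730² / (π² × 1.19×10^11) = 2.027×10^-6 m⁴
I_req = 2.027×10^6 mm⁴
Rectangle, weak axis: I_min = h·b³/12 with h = 136 mm fixed  ⇒  b = (12I/h)^(1/3) = 56.3 mm

b ≈ 56.3 mm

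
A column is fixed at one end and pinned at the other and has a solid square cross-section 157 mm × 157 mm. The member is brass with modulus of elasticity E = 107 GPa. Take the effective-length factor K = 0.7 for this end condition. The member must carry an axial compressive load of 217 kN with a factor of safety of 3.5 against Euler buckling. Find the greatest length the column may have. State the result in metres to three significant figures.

L_max ≈ 12.0 m

I = a⁴/12 = 157⁴/12 = 5.063×10^7 mm⁴
I = 5.063×10^-5 m⁴
Required critical load P_cr = n·P = 3.5 × 217 = 759.5 kN = 7.595×10^5 N
From P_cr = π²EI/(K·L)²:  L = (1/K)·√(π²EI/P_cr) = (1/0.7)·√(π²×1.07×10^11×5.063×10^-5/7.595×10^5)
L = 12.0 m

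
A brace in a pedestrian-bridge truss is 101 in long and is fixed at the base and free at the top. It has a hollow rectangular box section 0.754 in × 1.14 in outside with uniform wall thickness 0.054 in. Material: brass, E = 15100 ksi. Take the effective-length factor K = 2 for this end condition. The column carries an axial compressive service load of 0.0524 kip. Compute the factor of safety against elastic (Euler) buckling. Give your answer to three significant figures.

n ≈ 1.22

Inner dimensions: h_i = 1.14 − 2×0.054 = 1.032 in, b_i = 0.754 − 2×0.054 = 0.6460 in
Weak-axis I_min = (h_o·b_o³ − h_i·b_i³)/12 with b_o = 0.754, b_i = 0.6460 in (shorter outer/inner sides).
I_min = (1.14×0.754³ − 1.032×0.6460³)/12 = 1.754×10^-2 in⁴
Effective length L_e = K·L = 2 × 101 = 202.0 in
P_cr = π²EI / L_e² = π² × 15100×10³ × 1.754×10^-2 / 202.0² = 64.06 lb
Factor of safety n = P_cr / P = 0.064057 / 0.0524 = 1.22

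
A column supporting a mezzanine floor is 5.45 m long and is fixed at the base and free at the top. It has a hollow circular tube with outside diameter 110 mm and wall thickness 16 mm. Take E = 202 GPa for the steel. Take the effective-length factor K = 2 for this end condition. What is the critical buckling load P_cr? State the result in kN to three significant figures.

P_cr ≈ 90.1 kN

Inner diameter d_i = 110 − 2×16 = 78.00 mm
I = π(d_o⁴ − d_i⁴)/64 = π(110⁴ − 78.00⁴)/64 = 5.370×10^6 mm⁴
I = 5.370×10^6 mm⁴ = 5.370×10^-6 m⁴
Effective length L_e = K·L = 2 × 5.45 = 10.90 m
P_cr = π²EI / L_e² = π² × 202×10⁹ × 5.370×10^-6 / 10.90² = 9.011×10^4 N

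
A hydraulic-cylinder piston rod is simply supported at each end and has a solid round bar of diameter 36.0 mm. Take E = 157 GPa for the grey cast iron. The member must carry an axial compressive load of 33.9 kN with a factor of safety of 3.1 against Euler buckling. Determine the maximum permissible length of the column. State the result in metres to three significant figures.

I = πd⁴/64 = π×36.0⁴/64 = 8.245×10^4 mm⁴
I = 8.245×10^-8 m⁴
Required critical load P_cr = n·P = 3.1 × 33.9 = 105.1 kN = 1.051×10^5 N
From P_cr = π²EI/(K·L)²:  L = (1/K)·√(π²EI/P_cr) = (1/1)·√(π²×1.57×10^11×8.245×10^-8/1.051×10^5)
L = 1.10 m

L_max ≈ 1.10 m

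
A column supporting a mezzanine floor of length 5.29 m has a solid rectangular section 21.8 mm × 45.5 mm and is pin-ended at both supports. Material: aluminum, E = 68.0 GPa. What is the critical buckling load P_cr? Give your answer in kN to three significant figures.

P_cr ≈ 0.942 kN

Buckling occurs about the weak axis: I_min = h·b³/12 with b = 21.8 mm (the shorter side).
I_min = 45.5×21.8³/12 = 3.928×10^4 mm⁴
I = 3.928×10^4 mm⁴ = 3.928×10^-8 m⁴
Effective length L_e = K·L = 1 × 5.29 = 5.290 m
P_cr = π²EI / L_e² = π² × 68.0×10⁹ × 3.928×10^-8 / 5.290² = 942.1 N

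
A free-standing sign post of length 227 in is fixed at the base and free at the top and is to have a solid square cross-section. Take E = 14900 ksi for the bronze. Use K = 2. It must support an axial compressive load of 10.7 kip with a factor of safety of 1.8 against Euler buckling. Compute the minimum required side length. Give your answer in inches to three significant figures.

Required P_cr = n·P = 1.8 × 10.7 = 19.26 kip
L_e = K·L = 2 × 227 = 454.0 in
Required I = P_cr·L_e²/(π²E) = 1.926×10^4 × 454.0² / (π² × 1.49×10^7) = 26.99 in⁴
Solid square: I = a⁴/12  ⇒  a = (12I)^(1/4) = (12×26.99)^(1/4) = 4.24 in

a ≈ 4.24 in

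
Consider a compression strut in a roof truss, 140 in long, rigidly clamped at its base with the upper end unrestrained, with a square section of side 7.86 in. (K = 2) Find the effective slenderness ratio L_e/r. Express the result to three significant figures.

For a square r = a/√12 = 7.86/√12 = 2.269 in
L_e = K·L = 2 × 140 = 280.0 in
λ = L_e / r_min = 280.00 / 2.269 = 123

λ ≈ 123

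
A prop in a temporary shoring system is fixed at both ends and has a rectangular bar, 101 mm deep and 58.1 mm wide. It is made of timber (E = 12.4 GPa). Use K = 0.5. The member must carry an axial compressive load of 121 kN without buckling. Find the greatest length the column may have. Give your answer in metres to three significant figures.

Buckling occurs about the weak axis: I_min = h·b³/12 with b = 58.1 mm (the shorter side).
I_min = 101×58.1³/12 = 1.651×10^6 mm⁴
I = 1.651×10^-6 m⁴
At the buckling limit P_cr = P = 1.210×10^5 N
From P_cr = π²EI/(K·L)²:  L = (1/K)·√(π²EI/P_cr) = (1/0.5)·√(π²×1.24×10^10×1.651×10^-6/1.210×10^5)
L = 2.58 m

L_max ≈ 2.58 m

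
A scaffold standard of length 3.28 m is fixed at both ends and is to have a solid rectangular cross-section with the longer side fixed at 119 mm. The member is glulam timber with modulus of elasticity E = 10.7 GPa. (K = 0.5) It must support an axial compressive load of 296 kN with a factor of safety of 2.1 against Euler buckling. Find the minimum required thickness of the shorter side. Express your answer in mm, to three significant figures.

Required P_cr = n·P = 2.1 × 296 = 621.6 kN
L_e = K·L = 0.5 × 3.28 = 1.640 m
Required I = P_cr·L_e²/(π²E) = 6.216×10^5 × 1.640² / (π² × 1.07×10^10) = 1.583×10^-5 m⁴
I_req = 1.583×10^7 mm⁴
Rectangle, weak axis: I_min = h·b³/12 with h = 119 mm fixed  ⇒  b = (12I/h)^(1/3) = 117 mm

b ≈ 117 mm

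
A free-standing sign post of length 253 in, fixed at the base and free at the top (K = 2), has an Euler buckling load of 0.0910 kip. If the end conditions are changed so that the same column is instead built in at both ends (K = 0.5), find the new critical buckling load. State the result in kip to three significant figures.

P_cr ∝ 1/K², so P_cr,new = P_cr,old × (K_old/K_new)² = 0.0910 × (2/0.5)²
= 0.0910 × 16.00 = 1.46 kip

P_cr ≈ 1.46 kip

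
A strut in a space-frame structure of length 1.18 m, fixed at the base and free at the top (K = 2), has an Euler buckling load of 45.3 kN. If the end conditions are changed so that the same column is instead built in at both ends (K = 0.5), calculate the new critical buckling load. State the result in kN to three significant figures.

P_cr ≈ 725 kN

P_cr ∝ 1/K², so P_cr,new = P_cr,old × (K_old/K_new)² = 45.3 × (2/0.5)²
= 45.3 × 16.00 = 725 kN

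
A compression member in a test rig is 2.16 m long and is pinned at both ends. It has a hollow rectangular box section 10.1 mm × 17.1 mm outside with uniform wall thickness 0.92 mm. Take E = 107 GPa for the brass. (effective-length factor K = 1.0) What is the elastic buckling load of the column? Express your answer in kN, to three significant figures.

P_cr ≈ 0.170 kN

Inner dimensions: h_i = 17.1 − 2×0.92 = 15.26 mm, b_i = 10.1 − 2×0.92 = 8.260 mm
Weak-axis I_min = (h_o·b_o³ − h_i·b_i³)/12 with b_o = 10.1, b_i = 8.260 mm (shorter outer/inner sides).
I_min = (17.1×10.1³ − 15.26×8.260³)/12 = 751.5 mm⁴
I = 751.5 mm⁴ = 7.515×10^-10 m⁴
Effective length L_e = K·L = 1 × 2.16 = 2.160 m
P_cr = π²EI / L_e² = π² × 107×10⁹ × 7.515×10^-10 / 2.160² = 170.1 N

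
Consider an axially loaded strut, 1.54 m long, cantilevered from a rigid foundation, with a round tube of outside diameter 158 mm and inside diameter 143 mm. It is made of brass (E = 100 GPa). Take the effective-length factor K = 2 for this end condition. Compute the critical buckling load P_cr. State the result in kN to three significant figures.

P_cr ≈ 1050 kN

d_o = 158 mm, d_i = 143 mm
I = π(d_o⁴ − d_i⁴)/64 = π(158⁴ − 143.0⁴)/64 = 1.006×10^7 mm⁴
I = 1.006×10^7 mm⁴ = 1.006×10^-5 m⁴
Effective length L_e = K·L = 2 × 1.54 = 3.080 m
P_cr = π²EI / L_e² = π² × 100×10⁹ × 1.006×10^-5 / 3.080² = 1.047×10^6 N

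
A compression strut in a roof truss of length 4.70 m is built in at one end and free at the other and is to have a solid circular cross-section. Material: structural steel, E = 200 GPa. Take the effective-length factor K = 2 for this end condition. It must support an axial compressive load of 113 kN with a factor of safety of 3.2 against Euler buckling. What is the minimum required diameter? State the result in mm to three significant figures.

Required P_cr = n·P = 3.2 × 113 = 361.6 kN
L_e = K·L = 2 × 4.70 = 9.400 m
Required I = P_cr·L_e²/(π²E) = 3.616×10^5 × 9.400² / (π² × 2.00×10^11) = 1.619×10^-5 m⁴
I_req = 1.619×10^7 mm⁴
Solid circle: I = πd⁴/64  ⇒  d = (64I/π)^(1/4) = (64×1.619×10^7/π)^(1/4) = 135 mm

d ≈ 135 mm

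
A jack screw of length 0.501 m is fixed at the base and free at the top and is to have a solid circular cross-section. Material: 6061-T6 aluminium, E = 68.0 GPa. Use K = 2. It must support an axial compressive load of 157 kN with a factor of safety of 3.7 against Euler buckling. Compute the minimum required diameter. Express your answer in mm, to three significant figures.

Required P_cr = n·P = 3.7 × 157 = 580.9 kN
L_e = K·L = 2 × 0.501 = 1.002 m
Required I = P_cr·L_e²/(π²E) = 5.809×10^5 × 1.002² / (π² × 6.80×10^10) = 8.690×10^-7 m⁴
I_req = 8.690×10^5 mm⁴
Solid circle: I = πd⁴/64  ⇒  d = (64I/π)^(1/4) = (64×8.690×10^5/π)^(1/4) = 64.9 mm

d ≈ 64.9 mm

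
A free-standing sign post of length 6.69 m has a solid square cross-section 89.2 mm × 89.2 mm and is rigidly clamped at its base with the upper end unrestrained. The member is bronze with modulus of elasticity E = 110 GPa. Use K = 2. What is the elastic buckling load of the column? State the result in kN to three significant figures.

I = a⁴/12 = 89.2⁴/12 = 5.276×10^6 mm⁴
I = 5.276×10^6 mm⁴ = 5.276×10^-6 m⁴
Effective length L_e = K·L = 2 × 6.69 = 13.38 m
P_cr = π²EI / L_e² = π² × 110×10⁹ × 5.276×10^-6 / 13.38² = 3.199×10^4 N

P_cr ≈ 32.0 kN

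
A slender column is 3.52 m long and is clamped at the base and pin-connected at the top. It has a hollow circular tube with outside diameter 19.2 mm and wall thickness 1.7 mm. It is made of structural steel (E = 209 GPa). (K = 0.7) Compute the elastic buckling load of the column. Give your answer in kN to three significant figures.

P_cr ≈ 1.23 kN

Inner diameter d_i = 19.2 − 2×1.7 = 15.80 mm
I = π(d_o⁴ − d_i⁴)/64 = π(19.2⁴ − 15.80⁴)/64 = 3.612×10^3 mm⁴
I = 3.612×10^3 mm⁴ = 3.612×10^-9 m⁴
Effective length L_e = K·L = 0.7 × 3.52 = 2.464 m
P_cr = π²EI / L_e² = π² × 209×10⁹ × 3.612×10^-9 / 2.464² = 1.227×10^3 N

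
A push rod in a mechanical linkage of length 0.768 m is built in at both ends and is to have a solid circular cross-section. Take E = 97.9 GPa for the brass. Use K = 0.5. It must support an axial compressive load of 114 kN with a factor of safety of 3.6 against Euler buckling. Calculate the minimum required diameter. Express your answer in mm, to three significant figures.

d ≈ 33.6 mm

Required P_cr = n·P = 3.6 × 114 = 410.4 kN
L_e = K·L = 0.5 × 0.768 = 0.3840 m
Required I = P_cr·L_e²/(π²E) = 4.104×10^5 × 0.3840² / (π² × 9.79×10^10) = 6.263×10^-8 m⁴
I_req = 6.263×10^4 mm⁴
Solid circle: I = πd⁴/64  ⇒  d = (64I/π)^(1/4) = (64×6.263×10^4/π)^(1/4) = 33.6 mm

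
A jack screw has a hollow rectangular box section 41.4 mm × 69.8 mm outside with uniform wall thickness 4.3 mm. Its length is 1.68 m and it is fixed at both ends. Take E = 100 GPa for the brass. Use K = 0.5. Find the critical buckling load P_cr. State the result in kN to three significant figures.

P_cr ≈ 326 kN

Inner dimensions: h_i = 69.8 − 2×4.3 = 61.20 mm, b_i = 41.4 − 2×4.3 = 32.80 mm
Weak-axis I_min = (h_o·b_o³ − h_i·b_i³)/12 with b_o = 41.4, b_i = 32.80 mm (shorter outer/inner sides).
I_min = (69.8×41.4³ − 61.20×32.80³)/12 = 2.328×10^5 mm⁴
I = 2.328×10^5 mm⁴ = 2.328×10^-7 m⁴
Effective length L_e = K·L = 0.5 × 1.68 = 0.8400 m
P_cr = π²EI / L_e² = π² × 100×10⁹ × 2.328×10^-7 / 0.8400² = 3.256×10^5 N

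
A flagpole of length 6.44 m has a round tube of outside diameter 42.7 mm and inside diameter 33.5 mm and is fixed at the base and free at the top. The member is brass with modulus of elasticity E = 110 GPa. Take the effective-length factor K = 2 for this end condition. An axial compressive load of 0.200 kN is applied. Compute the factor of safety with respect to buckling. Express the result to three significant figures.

n ≈ 3.32

d_o = 42.7 mm, d_i = 33.5 mm
I = π(d_o⁴ − d_i⁴)/64 = π(42.7⁴ − 33.50⁴)/64 = 1.014×10^5 mm⁴
I = 1.014×10^5 mm⁴ = 1.014×10^-7 m⁴
Effective length L_e = K·L = 2 × 6.44 = 12.88 m
P_cr = π²EI / L_e² = π² × 110×10⁹ × 1.014×10^-7 / 12.88² = 663.3 N
Factor of safety n = P_cr / P = 0.66334 / 0.200 = 3.32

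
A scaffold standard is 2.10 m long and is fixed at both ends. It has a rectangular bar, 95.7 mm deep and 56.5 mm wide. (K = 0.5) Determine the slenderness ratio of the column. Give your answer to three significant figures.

λ ≈ 64.4

For a rectangle r_min = b/√12 = 56.5/√12 = 16.31 mm
L_e = K·L = 0.5 × 2.10 m = 1.050 m = 1050.0 mm
λ = L_e / r_min = 1050.0 / 16.31 = 64.4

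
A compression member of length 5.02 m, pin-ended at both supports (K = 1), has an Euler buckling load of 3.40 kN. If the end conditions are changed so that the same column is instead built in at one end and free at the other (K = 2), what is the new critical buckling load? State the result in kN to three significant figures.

P_cr ≈ 0.850 kN

P_cr ∝ 1/K², so P_cr,new = P_cr,old × (K_old/K_new)² = 3.40 × (1/2)²
= 3.40 × 0.2500 = 0.850 kN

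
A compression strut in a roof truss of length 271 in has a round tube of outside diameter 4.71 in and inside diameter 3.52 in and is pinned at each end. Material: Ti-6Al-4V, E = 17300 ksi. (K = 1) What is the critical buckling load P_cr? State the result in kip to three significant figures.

P_cr ≈ 38.6 kip

d_o = 4.71 in, d_i = 3.52 in
I = π(d_o⁴ − d_i⁴)/64 = π(4.71⁴ − 3.520⁴)/64 = 16.62 in⁴
Effective length L_e = K·L = 1 × 271 = 271.0 in
P_cr = π²EI / L_e² = π² × 17300×10³ × 16.62 / 271.0² = 3.864×10^4 lb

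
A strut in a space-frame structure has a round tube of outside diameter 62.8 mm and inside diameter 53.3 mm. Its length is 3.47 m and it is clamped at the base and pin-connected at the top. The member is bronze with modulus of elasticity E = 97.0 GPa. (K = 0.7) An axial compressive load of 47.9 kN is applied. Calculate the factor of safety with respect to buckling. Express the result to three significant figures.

n ≈ 1.24

d_o = 62.8 mm, d_i = 53.3 mm
I = π(d_o⁴ − d_i⁴)/64 = π(62.8⁴ − 53.30⁴)/64 = 3.673×10^5 mm⁴
I = 3.673×10^5 mm⁴ = 3.673×10^-7 m⁴
Effective length L_e = K·L = 0.7 × 3.47 = 2.429 m
P_cr = π²EI / L_e² = π² × 97.0×10⁹ × 3.673×10^-7 / 2.429² = 5.960×10^4 N
Factor of safety n = P_cr / P = 59.604 / 47.9 = 1.24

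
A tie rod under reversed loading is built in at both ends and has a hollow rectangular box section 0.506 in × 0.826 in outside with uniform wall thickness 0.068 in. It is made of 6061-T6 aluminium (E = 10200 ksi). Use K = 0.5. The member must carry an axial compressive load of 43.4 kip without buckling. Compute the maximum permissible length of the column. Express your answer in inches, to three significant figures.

Inner dimensions: h_i = 0.826 − 2×0.068 = 0.6900 in, b_i = 0.506 − 2×0.068 = 0.3700 in
Weak-axis I_min = (h_o·b_o³ − h_i·b_i³)/12 with b_o = 0.506, b_i = 0.3700 in (shorter outer/inner sides).
I_min = (0.826×0.506³ − 0.6900×0.3700³)/12 = 6.005×10^-3 in⁴
At the buckling limit P_cr = P = 4.340×10^4 lb
From P_cr = π²EI/(K·L)²:  L = (1/K)·√(π²EI/P_cr) = (1/0.5)·√(π²×1.02×10^7×6.005×10^-3/4.340×10^4)
L = 7.46 in

L_max ≈ 7.46 in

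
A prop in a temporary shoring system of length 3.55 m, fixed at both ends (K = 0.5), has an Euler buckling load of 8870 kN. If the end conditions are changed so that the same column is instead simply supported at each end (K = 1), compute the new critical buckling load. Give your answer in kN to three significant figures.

P_cr ≈ 2220 kN

P_cr ∝ 1/K², so P_cr,new = P_cr,old × (K_old/K_new)² = 8870 × (0.5/1)²
= 8870 × 0.2500 = 2220 kN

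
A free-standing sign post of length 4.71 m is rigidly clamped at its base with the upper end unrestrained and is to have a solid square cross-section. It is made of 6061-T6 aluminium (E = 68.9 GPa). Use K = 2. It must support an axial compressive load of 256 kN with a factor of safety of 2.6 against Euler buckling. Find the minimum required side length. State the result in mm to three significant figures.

a ≈ 180 mm

Required P_cr = n·P = 2.6 × 256 = 665.6 kN
L_e = K·L = 2 × 4.71 = 9.420 m
Required I = P_cr·L_e²/(π²E) = 6.656×10^5 × 9.420² / (π² × 6.89×10^10) = 8.686×10^-5 m⁴
I_req = 8.686×10^7 mm⁴
Solid square: I = a⁴/12  ⇒  a = (12I)^(1/4) = (12×8.686×10^7)^(1/4) = 180 mm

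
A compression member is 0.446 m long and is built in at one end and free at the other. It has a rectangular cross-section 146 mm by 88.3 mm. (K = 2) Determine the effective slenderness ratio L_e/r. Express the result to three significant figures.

Buckling occurs about the weak axis: I_min = h·b³/12 with b = 88.3 mm (the shorter side).
I_min = 146×88.3³/12 = 8.376×10^6 mm⁴
A = 1.289×10^4 mm²;  r_min = √(I/A) = √(8.376×10^6/1.289×10^4) = 25.49 mm
L_e = K·L = 2 × 0.446 m = 0.8920 m = 892.00 mm
λ = L_e / r_min = 892.00 / 25.49 = 35.0

λ ≈ 35.0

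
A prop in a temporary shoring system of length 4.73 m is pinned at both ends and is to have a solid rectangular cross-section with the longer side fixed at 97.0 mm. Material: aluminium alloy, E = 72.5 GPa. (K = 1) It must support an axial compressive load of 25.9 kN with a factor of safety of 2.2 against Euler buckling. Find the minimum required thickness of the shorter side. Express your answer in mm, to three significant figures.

Required P_cr = n·P = 2.2 × 25.9 = 56.98 kN
L_e = K·L = 1 × 4.73 = 4.730 m
Required I = P_cr·L_e²/(π²E) = 5.698×10^4 × 4.730² / (π² × 7.25×10^10) = 1.782×10^-6 m⁴
I_req = 1.782×10^6 mm⁴
Rectangle, weak axis: I_min = h·b³/12 with h = 97.0 mm fixed  ⇒  b = (12I/h)^(1/3) = 60.4 mm

b ≈ 60.4 mm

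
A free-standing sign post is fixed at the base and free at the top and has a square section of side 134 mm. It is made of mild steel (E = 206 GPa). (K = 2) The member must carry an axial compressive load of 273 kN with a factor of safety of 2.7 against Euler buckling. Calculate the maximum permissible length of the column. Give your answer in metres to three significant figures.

I = a⁴/12 = 134⁴/12 = 2.687×10^7 mm⁴
I = 2.687×10^-5 m⁴
Required critical load P_cr = n·P = 2.7 × 273 = 737.1 kN = 7.371×10^5 N
From P_cr = π²EI/(K·L)²:  L = (1/K)·√(π²EI/P_cr) = (1/2)·√(π²×2.06×10^11×2.687×10^-5/7.371×10^5)
L = 4.30 m

L_max ≈ 4.30 m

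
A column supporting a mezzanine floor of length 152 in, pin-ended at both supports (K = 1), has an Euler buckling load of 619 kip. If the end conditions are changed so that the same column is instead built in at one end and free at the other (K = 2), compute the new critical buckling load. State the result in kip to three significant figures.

P_cr ≈ 155 kip

P_cr ∝ 1/K², so P_cr,new = P_cr,old × (K_old/K_new)² = 619 × (1/2)²
= 619 × 0.2500 = 155 kip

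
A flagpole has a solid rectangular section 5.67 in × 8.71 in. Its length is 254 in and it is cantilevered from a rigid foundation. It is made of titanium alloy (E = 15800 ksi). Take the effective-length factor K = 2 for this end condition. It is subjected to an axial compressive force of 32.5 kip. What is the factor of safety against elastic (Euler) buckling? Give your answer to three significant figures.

Buckling occurs about the weak axis: I_min = h·b³/12 with b = 5.67 in (the shorter side).
I_min = 8.71×5.67³/12 = 132.3 in⁴
Effective length L_e = K·L = 2 × 254 = 508.0 in
P_cr = π²EI / L_e² = π² × 15800×10³ × 132.3 / 508.0² = 7.995×10^4 lb
Factor of safety n = P_cr / P = 79.949 / 32.5 = 2.46

n ≈ 2.46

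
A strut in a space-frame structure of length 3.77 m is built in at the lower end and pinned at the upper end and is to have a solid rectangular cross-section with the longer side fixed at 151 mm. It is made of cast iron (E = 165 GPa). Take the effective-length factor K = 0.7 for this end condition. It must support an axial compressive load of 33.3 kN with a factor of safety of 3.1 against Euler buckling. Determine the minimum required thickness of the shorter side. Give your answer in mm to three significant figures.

b ≈ 32.7 mm

Required P_cr = n·P = 3.1 × 33.3 = 103.2 kN
L_e = K·L = 0.7 × 3.77 = 2.639 m
Required I = P_cr·L_e²/(π²E) = 1.032×10^5 × 2.639² / (π² × 1.65×10^11) = 4.415×10^-7 m⁴
I_req = 4.415×10^5 mm⁴
Rectangle, weak axis: I_min = h·b³/12 with h = 151 mm fixed  ⇒  b = (12I/h)^(1/3) = 32.7 mm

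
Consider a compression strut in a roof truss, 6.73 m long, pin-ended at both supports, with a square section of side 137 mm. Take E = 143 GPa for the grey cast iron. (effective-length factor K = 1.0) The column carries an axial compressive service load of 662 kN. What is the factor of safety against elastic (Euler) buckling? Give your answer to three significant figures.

I = a⁴/12 = 137⁴/12 = 2.936×10^7 mm⁴
I = 2.936×10^7 mm⁴ = 2.936×10^-5 m⁴
Effective length L_e = K·L = 1 × 6.73 = 6.730 m
P_cr = π²EI / L_e² = π² × 143×10⁹ × 2.936×10^-5 / 6.730² = 9.148×10^5 N
Factor of safety n = P_cr / P = 914.76 / 662 = 1.38

n ≈ 1.38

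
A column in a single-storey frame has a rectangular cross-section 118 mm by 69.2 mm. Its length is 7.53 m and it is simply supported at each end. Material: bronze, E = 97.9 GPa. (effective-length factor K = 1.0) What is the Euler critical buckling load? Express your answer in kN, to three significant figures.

P_cr ≈ 55.5 kN

Buckling occurs about the weak axis: I_min = h·b³/12 with b = 69.2 mm (the shorter side).
I_min = 118×69.2³/12 = 3.259×10^6 mm⁴
I = 3.259×10^6 mm⁴ = 3.259×10^-6 m⁴
Effective length L_e = K·L = 1 × 7.53 = 7.530 m
P_cr = π²EI / L_e² = π² × 97.9×10⁹ × 3.259×10^-6 / 7.530² = 5.553×10^4 N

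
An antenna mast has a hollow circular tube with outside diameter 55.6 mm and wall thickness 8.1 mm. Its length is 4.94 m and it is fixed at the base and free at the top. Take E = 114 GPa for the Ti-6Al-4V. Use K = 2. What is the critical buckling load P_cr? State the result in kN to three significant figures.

P_cr ≈ 4.04 kN

Inner diameter d_i = 55.6 − 2×8.1 = 39.40 mm
I = π(d_o⁴ − d_i⁴)/64 = π(55.6⁴ − 39.40⁴)/64 = 3.508×10^5 mm⁴
I = 3.508×10^5 mm⁴ = 3.508×10^-7 m⁴
Effective length L_e = K·L = 2 × 4.94 = 9.880 m
P_cr = π²EI / L_e² = π² × 114×10⁹ × 3.508×10^-7 / 9.880² = 4.044×10^3 N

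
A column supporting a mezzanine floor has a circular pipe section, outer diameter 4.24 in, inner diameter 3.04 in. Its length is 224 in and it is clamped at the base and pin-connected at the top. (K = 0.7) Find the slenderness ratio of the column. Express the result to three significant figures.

λ ≈ 120

d_o = 4.24 in, d_i = 3.04 in
I = π(d_o⁴ − d_i⁴)/64 = π(4.24⁴ − 3.040⁴)/64 = 11.67 in⁴
A = 6.861 in²;  r_min = √(I/A) = √(11.67/6.861) = 1.304 in
L_e = K·L = 0.7 × 224 = 156.8 in
λ = L_e / r_min = 156.80 / 1.304 = 120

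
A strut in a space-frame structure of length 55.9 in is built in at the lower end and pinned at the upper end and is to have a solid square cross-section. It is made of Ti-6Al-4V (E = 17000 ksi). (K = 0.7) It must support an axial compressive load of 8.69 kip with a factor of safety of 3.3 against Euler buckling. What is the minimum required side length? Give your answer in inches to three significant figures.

Required P_cr = n·P = 3.3 × 8.69 = 28.68 kip
L_e = K·L = 0.7 × 55.9 = 39.13 in
Required I = P_cr·L_e²/(π²E) = 2.868×10^4 × 39.13² / (π² × 1.70×10^7) = 0.2617 in⁴
Solid square: I = a⁴/12  ⇒  a = (12I)^(1/4) = (12×0.2617)^(1/4) = 1.33 in

a ≈ 1.33 in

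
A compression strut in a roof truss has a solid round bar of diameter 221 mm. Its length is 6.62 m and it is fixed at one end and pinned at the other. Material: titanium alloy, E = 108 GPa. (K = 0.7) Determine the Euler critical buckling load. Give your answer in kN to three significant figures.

I = πd⁴/64 = π×221⁴/64 = 1.171×10^8 mm⁴
I = 1.171×10^8 mm⁴ = 1.171×10^-4 m⁴
Effective length L_e = K·L = 0.7 × 6.62 = 4.634 m
P_cr = π²EI / L_e² = π² × 108×10⁹ × 1.171×10^-4 / 4.634² = 5.812×10^6 N

P_cr ≈ 5810 kN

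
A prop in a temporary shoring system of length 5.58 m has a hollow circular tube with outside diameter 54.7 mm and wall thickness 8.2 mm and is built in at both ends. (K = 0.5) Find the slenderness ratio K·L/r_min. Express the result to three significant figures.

λ ≈ 167

Inner diameter d_i = 54.7 − 2×8.2 = 38.30 mm
I = π(d_o⁴ − d_i⁴)/64 = π(54.7⁴ − 38.30⁴)/64 = 3.338×10^5 mm⁴
A = 1.198×10^3 mm²;  r_min = √(I/A) = √(3.338×10^5/1.198×10^3) = 16.69 mm
L_e = K·L = 0.5 × 5.58 m = 2.790 m = 2790.0 mm
λ = L_e / r_min = 2790.0 / 16.69 = 167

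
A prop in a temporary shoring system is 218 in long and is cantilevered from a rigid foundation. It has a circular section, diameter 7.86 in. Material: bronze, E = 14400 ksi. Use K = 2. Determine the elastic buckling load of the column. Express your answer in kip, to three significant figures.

P_cr ≈ 140 kip

I = πd⁴/64 = π×7.86⁴/64 = 187.4 in⁴
Effective length L_e = K·L = 2 × 218 = 436.0 in
P_cr = π²EI / L_e² = π² × 14400×10³ × 187.4 / 436.0² = 1.401×10^5 lb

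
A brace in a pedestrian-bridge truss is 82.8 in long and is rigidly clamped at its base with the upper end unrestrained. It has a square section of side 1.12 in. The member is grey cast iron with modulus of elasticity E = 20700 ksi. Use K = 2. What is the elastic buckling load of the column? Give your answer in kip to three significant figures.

P_cr ≈ 0.977 kip

I = a⁴/12 = 1.12⁴/12 = 0.1311 in⁴
Effective length L_e = K·L = 2 × 82.8 = 165.6 in
P_cr = π²EI / L_e² = π² × 20700×10³ × 0.1311 / 165.6² = 976.9 lb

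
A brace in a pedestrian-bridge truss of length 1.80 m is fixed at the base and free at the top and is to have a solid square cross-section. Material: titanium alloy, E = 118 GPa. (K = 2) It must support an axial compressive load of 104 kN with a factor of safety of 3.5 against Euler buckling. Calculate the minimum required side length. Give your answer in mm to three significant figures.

a ≈ 83.5 mm

Required P_cr = n·P = 3.5 × 104 = 364.0 kN
L_e = K·L = 2 × 1.80 = 3.600 m
Required I = P_cr·L_e²/(π²E) = 3.640×10^5 × 3.600² / (π² × 1.18×10^11) = 4.051×10^-6 m⁴
I_req = 4.051×10^6 mm⁴
Solid square: I = a⁴/12  ⇒  a = (12I)^(1/4) = (12×4.051×10^6)^(1/4) = 83.5 mm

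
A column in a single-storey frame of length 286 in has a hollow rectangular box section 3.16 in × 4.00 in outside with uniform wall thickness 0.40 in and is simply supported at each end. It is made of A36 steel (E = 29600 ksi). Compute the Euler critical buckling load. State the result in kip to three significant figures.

P_cr ≈ 25.0 kip

Inner dimensions: h_i = 4.00 − 2×0.40 = 3.200 in, b_i = 3.16 − 2×0.40 = 2.360 in
Weak-axis I_min = (h_o·b_o³ − h_i·b_i³)/12 with b_o = 3.16, b_i = 2.360 in (shorter outer/inner sides).
I_min = (4.00×3.16³ − 3.200×2.360³)/12 = 7.013 in⁴
Effective length L_e = K·L = 1 × 286 = 286.0 in
P_cr = π²EI / L_e² = π² × 29600×10³ × 7.013 / 286.0² = 2.505×10^4 lb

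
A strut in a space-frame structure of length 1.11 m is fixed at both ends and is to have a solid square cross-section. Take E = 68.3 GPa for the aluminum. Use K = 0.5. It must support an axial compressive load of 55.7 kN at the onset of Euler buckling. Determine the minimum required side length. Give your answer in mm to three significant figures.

L_e = K·L = 0.5 × 1.11 = 0.5550 m
Required I = P_cr·L_e²/(π²E) = 5.570×10^4 × 0.5550² / (π² × 6.83×10^10) = 2.545×10^-8 m⁴
I_req = 2.545×10^4 mm⁴
Solid square: I = a⁴/12  ⇒  a = (12I)^(1/4) = (12×2.545×10^4)^(1/4) = 23.5 mm

a ≈ 23.5 mm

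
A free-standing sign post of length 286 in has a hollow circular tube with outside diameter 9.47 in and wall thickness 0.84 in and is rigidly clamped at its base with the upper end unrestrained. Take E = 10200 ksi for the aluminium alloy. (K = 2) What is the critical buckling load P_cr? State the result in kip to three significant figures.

P_cr ≈ 65.9 kip

Inner diameter d_i = 9.47 − 2×0.84 = 7.790 in
I = π(d_o⁴ − d_i⁴)/64 = π(9.47⁴ − 7.790⁴)/64 = 214.0 in⁴
Effective length L_e = K·L = 2 × 286 = 572.0 in
P_cr = π²EI / L_e² = π² × 10200×10³ × 214.0 / 572.0² = 6.585×10^4 lb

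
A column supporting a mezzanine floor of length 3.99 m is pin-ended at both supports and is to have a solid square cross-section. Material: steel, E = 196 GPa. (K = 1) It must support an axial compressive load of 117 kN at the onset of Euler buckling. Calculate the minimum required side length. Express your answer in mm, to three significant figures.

a ≈ 58.3 mm

L_e = K·L = 1 × 3.99 = 3.990 m
Required I = P_cr·L_e²/(π²E) = 1.170×10^5 × 3.990² / (π² × 1.96×10^11) = 9.629×10^-7 m⁴
I_req = 9.629×10^5 mm⁴
Solid square: I = a⁴/12  ⇒  a = (12I)^(1/4) = (12×9.629×10^5)^(1/4) = 58.3 mm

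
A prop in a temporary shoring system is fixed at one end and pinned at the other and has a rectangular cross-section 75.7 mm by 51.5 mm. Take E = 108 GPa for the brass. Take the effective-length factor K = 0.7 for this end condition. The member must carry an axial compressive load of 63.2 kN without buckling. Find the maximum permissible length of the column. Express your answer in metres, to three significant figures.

Buckling occurs about the weak axis: I_min = h·b³/12 with b = 51.5 mm (the shorter side).
I_min = 75.7×51.5³/12 = 8.617×10^5 mm⁴
I = 8.617×10^-7 m⁴
At the buckling limit P_cr = P = 6.320×10^4 N
From P_cr = π²EI/(K·L)²:  L = (1/K)·√(π²EI/P_cr) = (1/0.7)·√(π²×1.08×10^11×8.617×10^-7/6.320×10^4)
L = 5.45 m

L_max ≈ 5.45 m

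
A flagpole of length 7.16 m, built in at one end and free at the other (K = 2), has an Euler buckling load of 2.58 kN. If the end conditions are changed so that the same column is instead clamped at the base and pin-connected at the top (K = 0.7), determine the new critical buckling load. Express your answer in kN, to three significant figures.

P_cr ≈ 21.1 kN

P_cr ∝ 1/K², so P_cr,new = P_cr,old × (K_old/K_new)² = 2.58 × (2/0.7)²
= 2.58 × 8.163 = 21.1 kN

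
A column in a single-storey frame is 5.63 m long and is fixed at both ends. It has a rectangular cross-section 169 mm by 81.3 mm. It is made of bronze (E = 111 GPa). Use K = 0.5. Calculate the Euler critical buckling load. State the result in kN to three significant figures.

P_cr ≈ 1050 kN

Buckling occurs about the weak axis: I_min = h·b³/12 with b = 81.3 mm (the shorter side).
I_min = 169×81.3³/12 = 7.568×10^6 mm⁴
I = 7.568×10^6 mm⁴ = 7.568×10^-6 m⁴
Effective length L_e = K·L = 0.5 × 5.63 = 2.815 m
P_cr = π²EI / L_e² = π² × 111×10⁹ × 7.568×10^-6 / 2.815² = 1.046×10^6 N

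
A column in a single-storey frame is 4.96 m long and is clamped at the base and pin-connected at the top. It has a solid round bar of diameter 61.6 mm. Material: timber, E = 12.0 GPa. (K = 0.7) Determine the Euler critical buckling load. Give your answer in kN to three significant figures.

P_cr ≈ 6.94 kN

I = πd⁴/64 = π×61.6⁴/64 = 7.068×10^5 mm⁴
I = 7.068×10^5 mm⁴ = 7.068×10^-7 m⁴
Effective length L_e = K·L = 0.7 × 4.96 = 3.472 m
P_cr = π²EI / L_e² = π² × 12.0×10⁹ × 7.068×10^-7 / 3.472² = 6.944×10^3 N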